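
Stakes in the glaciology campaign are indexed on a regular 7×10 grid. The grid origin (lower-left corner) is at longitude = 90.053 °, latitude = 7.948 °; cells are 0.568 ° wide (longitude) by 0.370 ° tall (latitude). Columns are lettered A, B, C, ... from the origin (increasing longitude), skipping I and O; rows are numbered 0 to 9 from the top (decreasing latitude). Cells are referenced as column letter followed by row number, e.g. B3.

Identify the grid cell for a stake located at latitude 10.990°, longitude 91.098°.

Column index: ⌊(91.098 − 90.053) / 0.568⌋ = ⌊1.840⌋ = 1 → column B
Row offset from origin: ⌊(10.990 − 7.948) / 0.370⌋ = ⌊8.222⌋ = 8 → row 1 (counted from top)

B1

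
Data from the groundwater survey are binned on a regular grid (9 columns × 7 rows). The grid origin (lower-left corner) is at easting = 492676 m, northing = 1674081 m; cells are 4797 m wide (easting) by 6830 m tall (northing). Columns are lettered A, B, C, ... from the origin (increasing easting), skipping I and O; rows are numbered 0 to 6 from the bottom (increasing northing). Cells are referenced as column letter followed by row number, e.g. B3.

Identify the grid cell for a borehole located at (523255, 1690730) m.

Column index: ⌊(523255 − 492676) / 4797⌋ = ⌊6.375⌋ = 6 → column G
Row offset from origin: ⌊(1690730 − 1674081) / 6830⌋ = ⌊2.438⌋ = 2 → row 2

G2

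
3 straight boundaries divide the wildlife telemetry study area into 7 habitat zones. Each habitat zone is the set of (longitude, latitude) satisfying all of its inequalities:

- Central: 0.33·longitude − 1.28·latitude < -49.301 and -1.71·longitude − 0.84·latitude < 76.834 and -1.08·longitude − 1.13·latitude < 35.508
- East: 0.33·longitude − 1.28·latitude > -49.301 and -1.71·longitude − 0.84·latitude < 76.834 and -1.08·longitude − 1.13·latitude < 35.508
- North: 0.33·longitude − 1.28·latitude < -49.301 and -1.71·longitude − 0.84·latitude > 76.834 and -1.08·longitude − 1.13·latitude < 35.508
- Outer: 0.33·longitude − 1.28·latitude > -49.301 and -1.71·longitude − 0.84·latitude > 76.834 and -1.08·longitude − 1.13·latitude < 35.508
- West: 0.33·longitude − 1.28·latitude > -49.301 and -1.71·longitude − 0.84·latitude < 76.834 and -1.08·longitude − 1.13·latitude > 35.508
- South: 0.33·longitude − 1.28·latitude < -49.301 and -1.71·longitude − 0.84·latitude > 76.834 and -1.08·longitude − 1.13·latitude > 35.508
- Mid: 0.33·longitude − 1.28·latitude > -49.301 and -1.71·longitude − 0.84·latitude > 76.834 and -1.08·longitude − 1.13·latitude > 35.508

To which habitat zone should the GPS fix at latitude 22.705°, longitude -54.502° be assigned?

East

0.33·-54.502 − 1.28·22.705 = -47.048, which is > -49.301
-1.71·-54.502 − 0.84·22.705 = 74.126, which is < 76.834
-1.08·-54.502 − 1.13·22.705 = 33.206, which is < 35.508
This sign pattern matches East.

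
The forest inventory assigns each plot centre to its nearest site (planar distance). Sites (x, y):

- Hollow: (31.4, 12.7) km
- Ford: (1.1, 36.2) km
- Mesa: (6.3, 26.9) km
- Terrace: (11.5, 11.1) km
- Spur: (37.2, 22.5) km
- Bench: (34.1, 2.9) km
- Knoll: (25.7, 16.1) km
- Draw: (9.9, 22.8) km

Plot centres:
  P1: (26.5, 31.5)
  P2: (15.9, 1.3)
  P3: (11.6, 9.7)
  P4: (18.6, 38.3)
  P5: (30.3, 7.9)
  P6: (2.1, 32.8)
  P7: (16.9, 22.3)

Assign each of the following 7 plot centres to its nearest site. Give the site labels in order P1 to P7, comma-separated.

P1 → Spur (d²=195.49)
P2 → Terrace (d²=115.40)
P3 → Terrace (d²=1.97)
P4 → Mesa (d²=281.25)
P5 → Hollow (d²=24.25)
P6 → Ford (d²=12.56)
P7 → Draw (d²=49.25)

Spur, Terrace, Terrace, Mesa, Hollow, Ford, Draw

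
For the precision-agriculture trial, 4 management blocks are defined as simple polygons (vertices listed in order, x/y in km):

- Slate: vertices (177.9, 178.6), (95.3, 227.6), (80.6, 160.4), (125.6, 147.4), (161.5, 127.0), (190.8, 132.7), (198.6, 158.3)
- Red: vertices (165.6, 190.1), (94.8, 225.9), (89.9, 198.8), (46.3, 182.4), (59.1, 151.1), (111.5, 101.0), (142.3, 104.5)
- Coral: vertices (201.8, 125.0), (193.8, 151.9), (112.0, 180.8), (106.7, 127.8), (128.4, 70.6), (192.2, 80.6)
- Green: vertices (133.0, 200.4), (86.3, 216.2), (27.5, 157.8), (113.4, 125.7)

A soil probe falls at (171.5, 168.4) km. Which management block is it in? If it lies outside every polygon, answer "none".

Cast a ray rightward from (171.5, 168.4). For each polygon, the edges (by vertex number in listed order) whose endpoints lie on opposite sides of y = 168.4, where each meets that height, and whether that is right or left of the point:
Slate: 2–3 at x≈82.35 (left), 7–1 at x≈188.30 (right) → 1 crossing.
Red: 4–5 at x≈52.03 (left), 7–1 at x≈159.69 (left) → 0 crossings.
Coral: 2–3 at x≈147.10 (left), 3–4 at x≈110.76 (left) → 0 crossings.
Green: 2–3 at x≈38.17 (left), 4–1 at x≈124.60 (left) → 0 crossings.
Only Slate has an odd count, so the point is inside Slate.

Slate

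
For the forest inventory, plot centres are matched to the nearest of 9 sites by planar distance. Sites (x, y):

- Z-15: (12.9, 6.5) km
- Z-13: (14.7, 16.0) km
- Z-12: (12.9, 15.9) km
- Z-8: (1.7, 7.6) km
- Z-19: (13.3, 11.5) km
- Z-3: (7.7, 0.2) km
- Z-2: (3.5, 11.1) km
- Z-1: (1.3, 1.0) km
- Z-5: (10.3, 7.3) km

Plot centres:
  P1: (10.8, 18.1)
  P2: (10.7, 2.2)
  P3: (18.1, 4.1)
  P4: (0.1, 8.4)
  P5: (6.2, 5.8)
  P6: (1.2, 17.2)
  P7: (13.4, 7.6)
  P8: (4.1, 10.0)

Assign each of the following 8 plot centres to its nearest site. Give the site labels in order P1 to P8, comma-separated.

P1 → Z-12 (d²=9.25)
P2 → Z-3 (d²=13.00)
P3 → Z-15 (d²=32.80)
P4 → Z-8 (d²=3.20)
P5 → Z-5 (d²=19.06)
P6 → Z-2 (d²=42.50)
P7 → Z-15 (d²=1.46)
P8 → Z-2 (d²=1.57)

Z-12, Z-3, Z-15, Z-8, Z-5, Z-2, Z-15, Z-2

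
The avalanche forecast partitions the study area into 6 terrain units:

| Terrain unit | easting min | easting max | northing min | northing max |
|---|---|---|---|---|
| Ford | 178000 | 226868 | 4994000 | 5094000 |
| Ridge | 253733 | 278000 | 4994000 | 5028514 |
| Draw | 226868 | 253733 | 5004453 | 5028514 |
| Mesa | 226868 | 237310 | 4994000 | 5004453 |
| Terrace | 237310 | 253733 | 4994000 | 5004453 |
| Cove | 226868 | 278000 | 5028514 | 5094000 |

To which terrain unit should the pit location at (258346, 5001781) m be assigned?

The point has easting = 258346 and northing = 5001781.
Only Ridge satisfies 253733 ≤ easting ≤ 278000 and 4994000 ≤ northing ≤ 5028514.

Ridge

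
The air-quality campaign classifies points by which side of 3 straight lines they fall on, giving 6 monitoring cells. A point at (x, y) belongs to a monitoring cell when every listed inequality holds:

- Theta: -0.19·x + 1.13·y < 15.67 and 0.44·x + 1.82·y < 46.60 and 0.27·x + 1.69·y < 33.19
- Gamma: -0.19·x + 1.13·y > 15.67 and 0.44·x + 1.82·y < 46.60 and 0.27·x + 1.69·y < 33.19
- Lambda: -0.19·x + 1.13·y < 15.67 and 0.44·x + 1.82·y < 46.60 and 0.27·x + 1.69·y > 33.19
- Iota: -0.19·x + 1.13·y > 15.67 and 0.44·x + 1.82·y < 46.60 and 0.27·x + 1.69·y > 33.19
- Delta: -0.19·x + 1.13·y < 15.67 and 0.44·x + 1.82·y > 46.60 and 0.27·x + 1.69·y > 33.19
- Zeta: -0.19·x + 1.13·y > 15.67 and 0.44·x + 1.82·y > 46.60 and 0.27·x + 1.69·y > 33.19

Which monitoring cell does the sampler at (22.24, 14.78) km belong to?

-0.19·22.24 + 1.13·14.78 = 12.476, which is < 15.67
0.44·22.24 + 1.82·14.78 = 36.685, which is < 46.60
0.27·22.24 + 1.69·14.78 = 30.983, which is < 33.19
This sign pattern matches Theta.

Theta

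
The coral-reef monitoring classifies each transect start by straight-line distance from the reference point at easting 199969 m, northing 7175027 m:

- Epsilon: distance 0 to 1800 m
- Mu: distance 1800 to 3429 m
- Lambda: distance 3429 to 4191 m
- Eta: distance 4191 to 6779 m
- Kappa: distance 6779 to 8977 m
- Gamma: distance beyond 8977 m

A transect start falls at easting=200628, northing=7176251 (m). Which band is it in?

Epsilon

Distance = √((200628−199969)² + (7176251−7175027)²) = √(434281.000 + 1498176.000) = 1390.128 m.
0 ≤ 1390.128 < 1800 → Epsilon.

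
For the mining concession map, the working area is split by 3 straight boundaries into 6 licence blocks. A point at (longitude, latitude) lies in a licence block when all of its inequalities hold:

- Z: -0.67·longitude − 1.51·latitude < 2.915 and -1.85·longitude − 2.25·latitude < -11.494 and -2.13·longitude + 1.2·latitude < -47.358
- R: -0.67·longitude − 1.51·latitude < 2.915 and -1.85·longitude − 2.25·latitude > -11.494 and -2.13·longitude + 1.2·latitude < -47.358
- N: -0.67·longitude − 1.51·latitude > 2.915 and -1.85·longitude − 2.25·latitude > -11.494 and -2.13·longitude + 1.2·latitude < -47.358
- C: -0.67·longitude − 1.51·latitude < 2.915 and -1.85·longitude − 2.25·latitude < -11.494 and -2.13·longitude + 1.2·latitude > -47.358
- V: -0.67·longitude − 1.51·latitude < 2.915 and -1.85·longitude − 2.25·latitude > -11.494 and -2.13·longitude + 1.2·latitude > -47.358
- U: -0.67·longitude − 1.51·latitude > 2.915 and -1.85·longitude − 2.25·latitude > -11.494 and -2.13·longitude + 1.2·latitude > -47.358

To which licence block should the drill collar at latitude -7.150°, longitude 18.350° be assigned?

Z

-0.67·18.350 − 1.51·-7.150 = -1.498, which is < 2.915
-1.85·18.350 − 2.25·-7.150 = -17.860, which is < -11.494
-2.13·18.350 + 1.2·-7.150 = -47.666, which is < -47.358
This sign pattern matches Z.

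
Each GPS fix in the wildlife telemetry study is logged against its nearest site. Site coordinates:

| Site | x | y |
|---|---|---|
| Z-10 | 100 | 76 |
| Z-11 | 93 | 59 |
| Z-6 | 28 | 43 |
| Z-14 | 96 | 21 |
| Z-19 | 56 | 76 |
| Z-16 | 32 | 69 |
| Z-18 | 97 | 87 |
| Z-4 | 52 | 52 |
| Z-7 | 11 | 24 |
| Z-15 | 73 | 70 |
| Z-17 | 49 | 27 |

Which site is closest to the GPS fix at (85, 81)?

Squared distances to each site:
Z-10: 250.000; Z-11: 548.000; Z-6: 4693.000; Z-14: 3721.000; Z-19: 866.000; Z-16: 2953.000; Z-18: 180.000; Z-4: 1930.000; Z-7: 8725.000; Z-15: 265.000; Z-17: 4212.000.
Minimum at Z-18.

Z-18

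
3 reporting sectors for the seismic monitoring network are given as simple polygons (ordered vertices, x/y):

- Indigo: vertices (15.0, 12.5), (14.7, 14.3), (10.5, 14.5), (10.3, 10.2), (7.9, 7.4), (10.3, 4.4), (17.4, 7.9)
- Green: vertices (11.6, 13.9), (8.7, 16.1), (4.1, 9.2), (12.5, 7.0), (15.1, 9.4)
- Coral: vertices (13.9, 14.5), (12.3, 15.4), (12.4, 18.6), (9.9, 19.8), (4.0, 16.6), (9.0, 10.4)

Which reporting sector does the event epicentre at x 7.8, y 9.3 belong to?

Cast a ray rightward from (7.8, 9.3). For each polygon, the edges (by vertex number in listed order) whose endpoints lie on opposite sides of y = 9.3, where each meets that height, and whether that is right or left of the point:
Indigo: 4–5 at x≈9.53 (right), 7–1 at x≈16.67 (right) → 2 crossings.
Green: 2–3 at x≈4.17 (left), 4–5 at x≈14.99 (right) → 1 crossing.
Coral: no edge straddles that height → 0 crossings.
Only Green has an odd count, so the point is inside Green.

Green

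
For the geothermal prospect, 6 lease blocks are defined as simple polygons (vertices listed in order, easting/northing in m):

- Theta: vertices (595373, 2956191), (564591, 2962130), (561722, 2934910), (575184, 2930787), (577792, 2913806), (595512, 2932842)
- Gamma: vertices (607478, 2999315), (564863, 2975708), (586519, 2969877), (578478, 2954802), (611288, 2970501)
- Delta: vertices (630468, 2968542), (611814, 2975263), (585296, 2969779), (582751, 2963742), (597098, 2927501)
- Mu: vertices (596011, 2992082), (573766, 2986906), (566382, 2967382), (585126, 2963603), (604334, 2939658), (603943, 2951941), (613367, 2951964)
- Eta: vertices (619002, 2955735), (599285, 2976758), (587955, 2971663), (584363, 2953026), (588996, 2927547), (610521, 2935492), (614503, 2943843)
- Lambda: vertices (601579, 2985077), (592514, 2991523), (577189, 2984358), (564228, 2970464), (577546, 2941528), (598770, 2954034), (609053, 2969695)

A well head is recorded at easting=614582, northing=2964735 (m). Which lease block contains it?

Delta

Cast a ray rightward from (614582, 2964735). For each polygon, the edges (by vertex number in listed order) whose endpoints lie on opposite sides of northing = 2964735, where each meets that height, and whether that is right or left of the point:
Theta: no edge straddles that height → 0 crossings.
Gamma: 3–4 at easting≈583776.3 (left), 4–5 at easting≈599237.4 (left) → 0 crossings.
Delta: 3–4 at easting≈583169.6 (left), 5–1 at easting≈627372.6 (right) → 1 crossing.
Mu: 3–4 at easting≈579511.2 (left), 7–1 at easting≈607842.0 (left) → 0 crossings.
Eta: 1–2 at easting≈610561.1 (left), 3–4 at easting≈586619.7 (left) → 0 crossings.
Lambda: 4–5 at easting≈566864.8 (left), 6–7 at easting≈605796.3 (left) → 0 crossings.
Only Delta has an odd count, so the point is inside Delta.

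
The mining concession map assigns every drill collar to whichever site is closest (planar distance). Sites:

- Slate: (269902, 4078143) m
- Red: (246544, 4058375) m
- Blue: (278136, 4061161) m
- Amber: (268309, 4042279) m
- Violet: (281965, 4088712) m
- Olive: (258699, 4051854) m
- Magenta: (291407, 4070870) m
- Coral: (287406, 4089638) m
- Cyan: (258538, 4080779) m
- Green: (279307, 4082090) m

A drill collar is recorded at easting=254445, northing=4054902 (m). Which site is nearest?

Olive

Squared distances to each site:
Slate: 779062930.000; Red: 74487530.000; Blue: 600438562.000; Amber: 351550625.000; Violet: 1900466500.000; Olive: 27386820.000; Magenta: 1621166468.000; Coral: 2293017217.000; Cyan: 686371778.000; Green: 1357306388.000.
Minimum at Olive.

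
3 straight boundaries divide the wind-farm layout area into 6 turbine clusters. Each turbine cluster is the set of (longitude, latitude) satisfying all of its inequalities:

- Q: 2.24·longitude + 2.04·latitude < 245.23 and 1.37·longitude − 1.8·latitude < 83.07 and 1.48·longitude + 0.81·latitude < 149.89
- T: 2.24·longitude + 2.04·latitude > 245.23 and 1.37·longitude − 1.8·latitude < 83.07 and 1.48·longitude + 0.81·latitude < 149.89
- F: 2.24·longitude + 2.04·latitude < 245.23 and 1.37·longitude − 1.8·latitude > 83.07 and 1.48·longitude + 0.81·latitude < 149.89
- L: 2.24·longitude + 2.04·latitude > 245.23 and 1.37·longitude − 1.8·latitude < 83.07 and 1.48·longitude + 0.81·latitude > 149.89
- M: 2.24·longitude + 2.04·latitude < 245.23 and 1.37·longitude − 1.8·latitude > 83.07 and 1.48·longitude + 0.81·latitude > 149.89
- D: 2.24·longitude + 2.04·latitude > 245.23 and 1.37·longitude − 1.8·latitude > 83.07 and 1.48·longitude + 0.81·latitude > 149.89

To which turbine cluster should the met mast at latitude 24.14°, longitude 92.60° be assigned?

D

2.24·92.60 + 2.04·24.14 = 256.670, which is > 245.23
1.37·92.60 − 1.8·24.14 = 83.410, which is > 83.07
1.48·92.60 + 0.81·24.14 = 156.601, which is > 149.89
This sign pattern matches D.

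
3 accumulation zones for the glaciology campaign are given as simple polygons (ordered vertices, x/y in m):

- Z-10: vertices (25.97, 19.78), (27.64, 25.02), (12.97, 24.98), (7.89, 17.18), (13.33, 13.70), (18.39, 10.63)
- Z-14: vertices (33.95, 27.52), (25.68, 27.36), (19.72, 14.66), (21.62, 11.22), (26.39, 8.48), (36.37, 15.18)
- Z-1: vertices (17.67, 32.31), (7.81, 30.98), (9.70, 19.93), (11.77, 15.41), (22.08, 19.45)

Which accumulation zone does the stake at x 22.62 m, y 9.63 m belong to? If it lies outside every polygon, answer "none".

Cast a ray rightward from (22.62, 9.63). For each polygon, the edges (by vertex number in listed order) whose endpoints lie on opposite sides of y = 9.63, where each meets that height, and whether that is right or left of the point:
Z-10: no edge straddles that height → 0 crossings.
Z-14: 4–5 at x≈24.388 (right), 5–6 at x≈28.103 (right) → 2 crossings.
Z-1: no edge straddles that height → 0 crossings.
All counts are even, so the point lies outside every listed polygon.

none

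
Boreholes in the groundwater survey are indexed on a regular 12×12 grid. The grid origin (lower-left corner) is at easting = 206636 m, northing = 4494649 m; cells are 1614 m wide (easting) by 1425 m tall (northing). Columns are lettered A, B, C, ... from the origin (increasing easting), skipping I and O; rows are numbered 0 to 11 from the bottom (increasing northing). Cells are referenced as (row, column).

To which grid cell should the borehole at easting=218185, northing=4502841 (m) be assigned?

(5, H)

Column index: ⌊(218185 − 206636) / 1614⌋ = ⌊7.156⌋ = 7 → column H
Row offset from origin: ⌊(4502841 − 4494649) / 1425⌋ = ⌊5.749⌋ = 5 → row 5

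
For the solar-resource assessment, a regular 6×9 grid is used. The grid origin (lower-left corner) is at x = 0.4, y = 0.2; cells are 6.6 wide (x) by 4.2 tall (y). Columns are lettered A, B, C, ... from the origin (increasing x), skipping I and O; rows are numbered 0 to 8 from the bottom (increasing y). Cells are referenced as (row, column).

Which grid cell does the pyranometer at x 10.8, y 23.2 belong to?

(5, B)

Column index: ⌊(10.8 − 0.4) / 6.6⌋ = ⌊1.576⌋ = 1 → column B
Row offset from origin: ⌊(23.2 − 0.2) / 4.2⌋ = ⌊5.476⌋ = 5 → row 5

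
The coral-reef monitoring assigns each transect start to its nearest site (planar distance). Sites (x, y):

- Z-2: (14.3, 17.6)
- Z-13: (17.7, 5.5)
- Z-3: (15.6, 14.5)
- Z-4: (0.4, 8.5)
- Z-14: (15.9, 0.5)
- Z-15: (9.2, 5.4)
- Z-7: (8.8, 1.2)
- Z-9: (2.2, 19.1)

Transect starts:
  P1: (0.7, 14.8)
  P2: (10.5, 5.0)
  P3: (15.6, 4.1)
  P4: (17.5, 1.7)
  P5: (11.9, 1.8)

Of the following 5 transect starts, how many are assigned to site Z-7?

P1 → Z-9
P2 → Z-15
P3 → Z-13
P4 → Z-14
P5 → Z-7
1 of the 5 goes to Z-7.

1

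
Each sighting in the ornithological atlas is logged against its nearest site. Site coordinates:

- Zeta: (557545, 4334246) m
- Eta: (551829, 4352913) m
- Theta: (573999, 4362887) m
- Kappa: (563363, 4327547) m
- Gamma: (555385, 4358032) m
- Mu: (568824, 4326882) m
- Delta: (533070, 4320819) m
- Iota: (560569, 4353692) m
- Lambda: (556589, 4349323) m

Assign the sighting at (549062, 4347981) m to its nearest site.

Eta

Squared distances to each site:
Zeta: 260611514.000; Eta: 31980913.000; Theta: 844042805.000; Kappa: 622066957.000; Gamma: 141002930.000; Mu: 835704445.000; Delta: 993518308.000; Iota: 165026570.000; Lambda: 58456693.000.
Minimum at Eta.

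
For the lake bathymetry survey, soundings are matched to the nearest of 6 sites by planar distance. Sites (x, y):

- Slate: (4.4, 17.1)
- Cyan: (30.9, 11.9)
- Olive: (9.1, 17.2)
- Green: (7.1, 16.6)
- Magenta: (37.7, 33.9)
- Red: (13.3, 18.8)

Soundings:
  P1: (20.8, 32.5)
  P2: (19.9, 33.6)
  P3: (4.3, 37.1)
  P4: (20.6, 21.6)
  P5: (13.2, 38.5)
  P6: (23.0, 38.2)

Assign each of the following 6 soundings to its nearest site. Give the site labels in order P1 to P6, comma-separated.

P1 → Red (d²=243.94)
P2 → Red (d²=262.60)
P3 → Slate (d²=400.01)
P4 → Red (d²=61.13)
P5 → Red (d²=388.10)
P6 → Magenta (d²=234.58)

Red, Red, Slate, Red, Red, Magenta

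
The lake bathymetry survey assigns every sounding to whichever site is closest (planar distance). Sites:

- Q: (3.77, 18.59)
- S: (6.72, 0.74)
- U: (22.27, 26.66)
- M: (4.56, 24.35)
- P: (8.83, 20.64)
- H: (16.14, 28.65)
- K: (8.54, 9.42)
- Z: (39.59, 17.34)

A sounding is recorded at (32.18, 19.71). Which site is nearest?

Z

Squared distances to each site:
Q: 808.383; S: 1008.073; U: 146.511; M: 784.394; P: 546.087; H: 337.205; K: 664.734; Z: 60.525.
Minimum at Z.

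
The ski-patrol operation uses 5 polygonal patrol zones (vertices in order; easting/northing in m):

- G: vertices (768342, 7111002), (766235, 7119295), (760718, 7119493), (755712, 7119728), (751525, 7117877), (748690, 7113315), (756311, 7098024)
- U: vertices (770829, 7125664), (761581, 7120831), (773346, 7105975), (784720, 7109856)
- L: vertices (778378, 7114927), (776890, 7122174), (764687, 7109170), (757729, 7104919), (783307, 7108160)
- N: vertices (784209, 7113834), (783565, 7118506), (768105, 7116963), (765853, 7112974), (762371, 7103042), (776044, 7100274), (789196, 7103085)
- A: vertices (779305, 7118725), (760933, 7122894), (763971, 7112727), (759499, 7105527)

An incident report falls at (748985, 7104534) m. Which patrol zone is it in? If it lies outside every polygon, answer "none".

none

Cast a ray rightward from (748985, 7104534). For each polygon, the edges (by vertex number in listed order) whose endpoints lie on opposite sides of northing = 7104534, where each meets that height, and whether that is right or left of the point:
G: 6–7 at easting≈753066.4 (right), 7–1 at easting≈762346.0 (right) → 2 crossings.
U: no edge straddles that height → 0 crossings.
L: no edge straddles that height → 0 crossings.
N: 4–5 at easting≈762894.1 (right), 7–1 at easting≈788523.7 (right) → 2 crossings.
A: no edge straddles that height → 0 crossings.
All counts are even, so the point lies outside every listed polygon.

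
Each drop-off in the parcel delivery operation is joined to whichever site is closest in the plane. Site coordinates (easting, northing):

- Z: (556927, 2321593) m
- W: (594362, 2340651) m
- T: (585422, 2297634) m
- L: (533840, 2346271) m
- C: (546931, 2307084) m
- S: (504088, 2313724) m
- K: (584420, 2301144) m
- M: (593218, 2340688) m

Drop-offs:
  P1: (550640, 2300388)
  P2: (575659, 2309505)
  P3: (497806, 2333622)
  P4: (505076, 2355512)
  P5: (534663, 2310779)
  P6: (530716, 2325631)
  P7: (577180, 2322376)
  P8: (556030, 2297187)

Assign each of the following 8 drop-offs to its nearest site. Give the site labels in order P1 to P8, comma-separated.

P1 → C (d²=58593097.00)
P2 → K (d²=146661442.00)
P3 → S (d²=435393928.00)
P4 → L (d²=912763777.00)
P5 → C (d²=164156849.00)
P6 → L (d²=435768976.00)
P7 → Z (d²=410797098.00)
P8 → C (d²=180742410.00)

C, K, S, L, C, L, Z, C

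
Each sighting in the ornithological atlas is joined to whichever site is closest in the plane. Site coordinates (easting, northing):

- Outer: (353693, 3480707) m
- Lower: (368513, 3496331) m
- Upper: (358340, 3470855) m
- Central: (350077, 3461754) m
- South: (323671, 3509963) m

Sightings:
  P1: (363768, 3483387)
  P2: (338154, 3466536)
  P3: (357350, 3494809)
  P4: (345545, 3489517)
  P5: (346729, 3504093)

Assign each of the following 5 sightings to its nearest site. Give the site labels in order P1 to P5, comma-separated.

P1 → Outer (d²=108688025.00)
P2 → Central (d²=165025453.00)
P3 → Lower (d²=126929053.00)
P4 → Outer (d²=144006004.00)
P5 → Lower (d²=534791300.00)

Outer, Central, Lower, Outer, Lower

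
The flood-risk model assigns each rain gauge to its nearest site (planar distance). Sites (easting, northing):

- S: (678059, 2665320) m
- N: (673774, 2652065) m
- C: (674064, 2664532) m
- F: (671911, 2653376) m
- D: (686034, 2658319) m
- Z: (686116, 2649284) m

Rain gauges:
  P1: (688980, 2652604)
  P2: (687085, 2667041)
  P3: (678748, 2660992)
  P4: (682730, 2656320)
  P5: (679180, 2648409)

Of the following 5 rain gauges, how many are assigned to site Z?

P1 → Z
P2 → D
P3 → S
P4 → D
P5 → N
1 of the 5 goes to Z.

1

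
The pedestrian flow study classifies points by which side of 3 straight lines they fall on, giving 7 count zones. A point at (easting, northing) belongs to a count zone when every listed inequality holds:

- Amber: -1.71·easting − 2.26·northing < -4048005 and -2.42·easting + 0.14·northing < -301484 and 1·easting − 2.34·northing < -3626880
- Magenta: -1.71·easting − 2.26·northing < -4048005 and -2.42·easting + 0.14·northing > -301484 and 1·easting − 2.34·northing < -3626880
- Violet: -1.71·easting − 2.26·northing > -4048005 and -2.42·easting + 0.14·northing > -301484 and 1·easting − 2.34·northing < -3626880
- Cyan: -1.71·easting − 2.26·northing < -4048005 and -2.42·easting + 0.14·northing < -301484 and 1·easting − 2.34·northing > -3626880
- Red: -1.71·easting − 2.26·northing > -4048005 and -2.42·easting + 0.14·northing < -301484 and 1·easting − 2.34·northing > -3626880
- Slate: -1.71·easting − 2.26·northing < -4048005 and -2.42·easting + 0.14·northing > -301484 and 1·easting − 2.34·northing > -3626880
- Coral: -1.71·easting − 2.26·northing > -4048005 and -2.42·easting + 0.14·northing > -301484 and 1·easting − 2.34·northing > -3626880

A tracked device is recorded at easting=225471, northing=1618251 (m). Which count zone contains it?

-1.71·225471 − 2.26·1618251 = -4042802.670, which is > -4048005
-2.42·225471 + 0.14·1618251 = -319084.680, which is < -301484
1·225471 − 2.34·1618251 = -3561236.340, which is > -3626880
This sign pattern matches Red.

Red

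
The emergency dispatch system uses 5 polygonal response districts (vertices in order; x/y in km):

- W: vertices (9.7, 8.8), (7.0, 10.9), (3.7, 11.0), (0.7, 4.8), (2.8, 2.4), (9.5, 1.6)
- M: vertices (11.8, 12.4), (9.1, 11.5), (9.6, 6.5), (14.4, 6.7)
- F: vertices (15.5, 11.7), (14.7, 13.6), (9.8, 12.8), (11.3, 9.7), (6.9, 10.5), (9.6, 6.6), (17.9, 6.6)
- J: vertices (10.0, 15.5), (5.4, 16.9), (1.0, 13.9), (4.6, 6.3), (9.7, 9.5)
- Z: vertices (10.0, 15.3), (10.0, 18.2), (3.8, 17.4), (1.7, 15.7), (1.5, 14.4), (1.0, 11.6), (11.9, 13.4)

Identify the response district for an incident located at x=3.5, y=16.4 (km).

Cast a ray rightward from (3.5, 16.4). For each polygon, the edges (by vertex number in listed order) whose endpoints lie on opposite sides of y = 16.4, where each meets that height, and whether that is right or left of the point:
W: no edge straddles that height → 0 crossings.
M: no edge straddles that height → 0 crossings.
F: no edge straddles that height → 0 crossings.
J: 1–2 at x≈7.04 (right), 2–3 at x≈4.67 (right) → 2 crossings.
Z: 1–2 at x≈10.00 (right), 3–4 at x≈2.56 (left) → 1 crossing.
Only Z has an odd count, so the point is inside Z.

Z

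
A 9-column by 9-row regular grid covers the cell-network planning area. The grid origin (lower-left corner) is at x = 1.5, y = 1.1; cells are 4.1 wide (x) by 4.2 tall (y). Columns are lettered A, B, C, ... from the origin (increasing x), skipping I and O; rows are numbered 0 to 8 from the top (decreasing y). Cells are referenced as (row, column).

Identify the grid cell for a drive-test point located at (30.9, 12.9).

Column index: ⌊(30.9 − 1.5) / 4.1⌋ = ⌊7.171⌋ = 7 → column H
Row offset from origin: ⌊(12.9 − 1.1) / 4.2⌋ = ⌊2.810⌋ = 2 → row 6 (counted from top)

(6, H)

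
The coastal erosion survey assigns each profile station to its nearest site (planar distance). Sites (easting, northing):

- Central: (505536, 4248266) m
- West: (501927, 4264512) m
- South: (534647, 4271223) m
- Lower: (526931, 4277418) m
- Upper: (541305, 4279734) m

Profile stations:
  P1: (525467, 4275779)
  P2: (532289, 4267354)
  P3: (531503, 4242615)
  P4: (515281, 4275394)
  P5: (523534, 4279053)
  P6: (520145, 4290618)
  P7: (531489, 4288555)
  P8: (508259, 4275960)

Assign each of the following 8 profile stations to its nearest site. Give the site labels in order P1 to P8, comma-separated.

P1 → Lower (d²=4829617.00)
P2 → South (d²=20529325.00)
P3 → Central (d²=706218890.00)
P4 → Lower (d²=139819076.00)
P5 → Lower (d²=14212834.00)
P6 → Lower (d²=220289796.00)
P7 → Lower (d²=144808133.00)
P8 → West (d²=171150928.00)

Lower, South, Central, Lower, Lower, Lower, Lower, West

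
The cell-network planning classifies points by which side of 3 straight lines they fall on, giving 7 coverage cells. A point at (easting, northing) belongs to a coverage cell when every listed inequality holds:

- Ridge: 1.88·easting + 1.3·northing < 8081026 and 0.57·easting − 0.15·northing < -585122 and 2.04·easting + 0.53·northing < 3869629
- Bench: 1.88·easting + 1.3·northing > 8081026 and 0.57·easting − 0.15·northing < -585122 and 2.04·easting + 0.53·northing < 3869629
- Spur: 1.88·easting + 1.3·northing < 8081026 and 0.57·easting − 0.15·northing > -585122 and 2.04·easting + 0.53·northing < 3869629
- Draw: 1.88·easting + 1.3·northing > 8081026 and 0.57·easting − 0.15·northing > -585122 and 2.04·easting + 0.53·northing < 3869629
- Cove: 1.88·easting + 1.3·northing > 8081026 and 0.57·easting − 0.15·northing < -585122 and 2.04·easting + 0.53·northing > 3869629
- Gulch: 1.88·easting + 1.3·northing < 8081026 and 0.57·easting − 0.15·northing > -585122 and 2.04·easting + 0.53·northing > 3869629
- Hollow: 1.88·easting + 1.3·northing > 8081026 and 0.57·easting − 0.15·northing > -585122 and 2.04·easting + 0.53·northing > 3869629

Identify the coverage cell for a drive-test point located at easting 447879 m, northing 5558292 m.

Spur

1.88·447879 + 1.3·5558292 = 8067792.120, which is < 8081026
0.57·447879 − 0.15·5558292 = -578452.770, which is > -585122
2.04·447879 + 0.53·5558292 = 3859567.920, which is < 3869629
This sign pattern matches Spur.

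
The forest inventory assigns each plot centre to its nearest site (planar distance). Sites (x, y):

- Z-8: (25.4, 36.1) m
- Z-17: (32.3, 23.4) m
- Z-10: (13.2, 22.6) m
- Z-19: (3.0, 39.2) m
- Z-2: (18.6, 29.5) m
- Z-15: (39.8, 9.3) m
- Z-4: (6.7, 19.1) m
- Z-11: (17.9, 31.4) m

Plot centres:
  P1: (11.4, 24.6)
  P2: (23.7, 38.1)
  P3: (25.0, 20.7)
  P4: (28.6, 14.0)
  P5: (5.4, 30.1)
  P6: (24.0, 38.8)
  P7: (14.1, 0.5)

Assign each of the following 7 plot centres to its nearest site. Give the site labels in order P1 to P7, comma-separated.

P1 → Z-10 (d²=7.24)
P2 → Z-8 (d²=6.89)
P3 → Z-17 (d²=60.58)
P4 → Z-17 (d²=102.05)
P5 → Z-19 (d²=88.57)
P6 → Z-8 (d²=9.25)
P7 → Z-4 (d²=400.72)

Z-10, Z-8, Z-17, Z-17, Z-19, Z-8, Z-4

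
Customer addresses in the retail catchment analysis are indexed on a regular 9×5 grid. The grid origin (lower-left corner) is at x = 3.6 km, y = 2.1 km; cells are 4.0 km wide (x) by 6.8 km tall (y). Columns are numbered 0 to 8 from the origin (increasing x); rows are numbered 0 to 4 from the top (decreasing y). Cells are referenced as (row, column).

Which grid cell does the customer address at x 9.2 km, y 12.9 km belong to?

(3, 1)

Column index: ⌊(9.2 − 3.6) / 4.0⌋ = ⌊1.400⌋ = 1
Row offset from origin: ⌊(12.9 − 2.1) / 6.8⌋ = ⌊1.588⌋ = 1 → row 3 (counted from top)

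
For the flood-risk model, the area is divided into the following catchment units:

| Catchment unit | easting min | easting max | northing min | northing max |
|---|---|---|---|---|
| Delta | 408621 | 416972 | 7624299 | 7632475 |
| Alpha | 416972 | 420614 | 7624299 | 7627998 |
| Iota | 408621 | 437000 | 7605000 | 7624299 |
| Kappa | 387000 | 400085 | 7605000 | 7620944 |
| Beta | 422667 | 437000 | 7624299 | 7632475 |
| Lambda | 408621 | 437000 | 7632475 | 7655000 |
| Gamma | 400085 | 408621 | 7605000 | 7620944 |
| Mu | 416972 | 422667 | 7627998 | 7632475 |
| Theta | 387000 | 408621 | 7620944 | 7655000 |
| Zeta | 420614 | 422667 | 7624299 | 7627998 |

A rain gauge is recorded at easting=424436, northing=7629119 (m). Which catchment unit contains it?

The point has easting = 424436 and northing = 7629119.
Only Beta satisfies 422667 ≤ easting ≤ 437000 and 7624299 ≤ northing ≤ 7632475.

Beta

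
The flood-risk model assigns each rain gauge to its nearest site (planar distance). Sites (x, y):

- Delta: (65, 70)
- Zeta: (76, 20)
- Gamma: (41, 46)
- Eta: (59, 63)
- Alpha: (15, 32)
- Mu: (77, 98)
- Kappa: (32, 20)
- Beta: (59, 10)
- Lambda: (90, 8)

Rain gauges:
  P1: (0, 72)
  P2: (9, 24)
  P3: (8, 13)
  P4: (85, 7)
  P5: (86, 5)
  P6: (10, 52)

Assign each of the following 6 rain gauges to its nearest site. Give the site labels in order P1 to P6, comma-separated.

Alpha, Alpha, Alpha, Lambda, Lambda, Alpha

P1 → Alpha (d²=1825.00)
P2 → Alpha (d²=100.00)
P3 → Alpha (d²=410.00)
P4 → Lambda (d²=26.00)
P5 → Lambda (d²=25.00)
P6 → Alpha (d²=425.00)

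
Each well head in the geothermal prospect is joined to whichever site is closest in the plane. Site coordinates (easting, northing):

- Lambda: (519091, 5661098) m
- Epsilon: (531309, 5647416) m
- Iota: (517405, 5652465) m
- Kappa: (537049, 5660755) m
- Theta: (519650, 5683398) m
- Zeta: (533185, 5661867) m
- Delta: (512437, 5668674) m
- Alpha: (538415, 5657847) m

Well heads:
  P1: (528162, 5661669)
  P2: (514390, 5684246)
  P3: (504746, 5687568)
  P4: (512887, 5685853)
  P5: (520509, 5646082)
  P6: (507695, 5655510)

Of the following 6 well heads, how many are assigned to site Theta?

3

P1 → Zeta
P2 → Theta
P3 → Theta
P4 → Theta
P5 → Iota
P6 → Iota
3 of the 6 go to Theta.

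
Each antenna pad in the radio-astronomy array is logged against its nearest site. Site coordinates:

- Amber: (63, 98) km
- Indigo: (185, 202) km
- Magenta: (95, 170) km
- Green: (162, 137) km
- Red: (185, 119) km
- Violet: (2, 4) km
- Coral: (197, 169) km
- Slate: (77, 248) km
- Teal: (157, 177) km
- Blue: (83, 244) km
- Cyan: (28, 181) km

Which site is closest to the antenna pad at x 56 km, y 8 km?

Violet

Squared distances to each site:
Amber: 8149.000; Indigo: 54277.000; Magenta: 27765.000; Green: 27877.000; Red: 28962.000; Violet: 2932.000; Coral: 45802.000; Slate: 58041.000; Teal: 38762.000; Blue: 56425.000; Cyan: 30713.000.
Minimum at Violet.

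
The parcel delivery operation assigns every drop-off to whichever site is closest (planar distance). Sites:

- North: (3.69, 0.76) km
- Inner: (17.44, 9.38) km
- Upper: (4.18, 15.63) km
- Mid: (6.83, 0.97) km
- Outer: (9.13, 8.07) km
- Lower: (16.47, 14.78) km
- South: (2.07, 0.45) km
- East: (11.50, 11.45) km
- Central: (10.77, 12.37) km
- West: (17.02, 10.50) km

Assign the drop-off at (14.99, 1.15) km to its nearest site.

Mid

Squared distances to each site:
North: 127.842; Inner: 73.735; Upper: 326.526; Mid: 66.618; Outer: 82.226; Lower: 187.967; South: 167.416; East: 118.270; Central: 143.697; West: 91.543.
Minimum at Mid.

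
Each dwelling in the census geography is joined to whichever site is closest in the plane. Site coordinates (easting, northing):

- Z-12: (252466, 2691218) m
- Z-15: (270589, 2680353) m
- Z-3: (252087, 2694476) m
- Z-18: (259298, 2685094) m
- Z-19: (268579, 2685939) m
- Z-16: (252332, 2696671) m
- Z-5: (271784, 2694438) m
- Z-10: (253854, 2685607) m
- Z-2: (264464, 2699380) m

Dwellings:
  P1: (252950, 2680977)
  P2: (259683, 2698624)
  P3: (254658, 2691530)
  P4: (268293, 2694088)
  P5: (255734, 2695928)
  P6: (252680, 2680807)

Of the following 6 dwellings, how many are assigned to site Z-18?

P1 → Z-10
P2 → Z-2
P3 → Z-12
P4 → Z-5
P5 → Z-16
P6 → Z-10
0 of the 6 go to Z-18.

0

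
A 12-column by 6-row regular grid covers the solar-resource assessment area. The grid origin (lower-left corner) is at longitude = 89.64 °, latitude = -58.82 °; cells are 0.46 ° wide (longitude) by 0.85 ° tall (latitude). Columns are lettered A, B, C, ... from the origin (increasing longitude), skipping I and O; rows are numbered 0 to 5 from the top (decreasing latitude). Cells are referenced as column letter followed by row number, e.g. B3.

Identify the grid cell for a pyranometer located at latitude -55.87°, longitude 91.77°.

Column index: ⌊(91.77 − 89.64) / 0.46⌋ = ⌊4.630⌋ = 4 → column E
Row offset from origin: ⌊(-55.87 − -58.82) / 0.85⌋ = ⌊3.471⌋ = 3 → row 2 (counted from top)

E2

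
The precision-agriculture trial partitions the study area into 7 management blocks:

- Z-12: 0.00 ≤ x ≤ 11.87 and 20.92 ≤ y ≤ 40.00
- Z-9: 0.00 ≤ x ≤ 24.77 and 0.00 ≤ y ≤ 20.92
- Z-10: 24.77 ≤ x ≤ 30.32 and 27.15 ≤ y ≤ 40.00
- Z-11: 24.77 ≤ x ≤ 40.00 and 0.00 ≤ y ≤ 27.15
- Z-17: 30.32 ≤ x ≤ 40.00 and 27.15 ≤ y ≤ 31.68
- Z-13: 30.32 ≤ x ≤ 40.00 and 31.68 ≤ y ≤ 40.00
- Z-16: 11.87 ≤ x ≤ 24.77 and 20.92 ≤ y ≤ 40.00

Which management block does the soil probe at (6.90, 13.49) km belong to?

Z-9

The point has x = 6.90 and y = 13.49.
Only Z-9 satisfies 0.00 ≤ x ≤ 24.77 and 0.00 ≤ y ≤ 20.92.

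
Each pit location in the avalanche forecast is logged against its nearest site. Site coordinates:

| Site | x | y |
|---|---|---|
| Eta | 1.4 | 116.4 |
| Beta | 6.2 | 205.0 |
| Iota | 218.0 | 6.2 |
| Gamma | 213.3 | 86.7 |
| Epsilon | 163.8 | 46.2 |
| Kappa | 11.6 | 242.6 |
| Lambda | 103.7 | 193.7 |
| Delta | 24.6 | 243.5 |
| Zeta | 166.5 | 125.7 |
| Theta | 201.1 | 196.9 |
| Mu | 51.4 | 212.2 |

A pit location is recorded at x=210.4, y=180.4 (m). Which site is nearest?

Squared distances to each site:
Eta: 47777.000; Beta: 42302.800; Iota: 30403.400; Gamma: 8788.100; Epsilon: 20181.200; Kappa: 43390.280; Lambda: 11561.780; Delta: 38503.250; Zeta: 4919.300; Theta: 358.740; Mu: 26292.240.
Minimum at Theta.

Theta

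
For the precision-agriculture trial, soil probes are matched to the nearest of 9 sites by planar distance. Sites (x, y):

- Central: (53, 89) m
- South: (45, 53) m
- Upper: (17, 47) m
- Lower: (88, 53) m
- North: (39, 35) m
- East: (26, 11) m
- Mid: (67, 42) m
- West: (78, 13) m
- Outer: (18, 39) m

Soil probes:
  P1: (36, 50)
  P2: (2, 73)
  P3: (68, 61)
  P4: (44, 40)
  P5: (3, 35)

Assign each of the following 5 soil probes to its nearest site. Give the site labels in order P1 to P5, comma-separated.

P1 → South (d²=90.00)
P2 → Upper (d²=901.00)
P3 → Mid (d²=362.00)
P4 → North (d²=50.00)
P5 → Outer (d²=241.00)

South, Upper, Mid, North, Outer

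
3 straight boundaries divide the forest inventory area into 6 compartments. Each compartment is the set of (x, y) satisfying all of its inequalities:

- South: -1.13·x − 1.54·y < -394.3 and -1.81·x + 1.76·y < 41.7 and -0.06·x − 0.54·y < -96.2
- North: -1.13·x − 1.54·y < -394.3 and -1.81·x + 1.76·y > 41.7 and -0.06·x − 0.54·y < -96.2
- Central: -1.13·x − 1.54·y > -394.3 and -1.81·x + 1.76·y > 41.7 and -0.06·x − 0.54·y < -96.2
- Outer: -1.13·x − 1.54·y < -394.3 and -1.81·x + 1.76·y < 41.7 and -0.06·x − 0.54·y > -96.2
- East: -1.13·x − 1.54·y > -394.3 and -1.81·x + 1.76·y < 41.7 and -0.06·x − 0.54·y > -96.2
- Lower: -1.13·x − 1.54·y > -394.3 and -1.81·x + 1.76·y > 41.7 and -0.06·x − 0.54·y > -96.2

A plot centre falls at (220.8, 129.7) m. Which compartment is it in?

-1.13·220.8 − 1.54·129.7 = -449.242, which is < -394.3
-1.81·220.8 + 1.76·129.7 = -171.376, which is < 41.7
-0.06·220.8 − 0.54·129.7 = -83.286, which is > -96.2
This sign pattern matches Outer.

Outer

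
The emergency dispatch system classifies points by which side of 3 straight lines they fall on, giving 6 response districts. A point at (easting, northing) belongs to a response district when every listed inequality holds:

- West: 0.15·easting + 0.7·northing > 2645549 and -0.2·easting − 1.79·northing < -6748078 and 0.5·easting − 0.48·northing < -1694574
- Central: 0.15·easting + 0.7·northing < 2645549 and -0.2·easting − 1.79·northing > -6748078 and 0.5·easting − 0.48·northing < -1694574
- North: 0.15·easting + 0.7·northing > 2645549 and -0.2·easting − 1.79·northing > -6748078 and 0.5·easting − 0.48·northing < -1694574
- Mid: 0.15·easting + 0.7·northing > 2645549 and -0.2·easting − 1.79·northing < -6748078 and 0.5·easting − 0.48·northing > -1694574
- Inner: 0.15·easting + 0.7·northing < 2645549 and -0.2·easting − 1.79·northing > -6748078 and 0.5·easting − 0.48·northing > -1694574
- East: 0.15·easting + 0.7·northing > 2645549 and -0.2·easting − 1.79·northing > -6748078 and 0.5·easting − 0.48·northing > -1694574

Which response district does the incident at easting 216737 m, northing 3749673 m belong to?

0.15·216737 + 0.7·3749673 = 2657281.650, which is > 2645549
-0.2·216737 − 1.79·3749673 = -6755262.070, which is < -6748078
0.5·216737 − 0.48·3749673 = -1691474.540, which is > -1694574
This sign pattern matches Mid.

Mid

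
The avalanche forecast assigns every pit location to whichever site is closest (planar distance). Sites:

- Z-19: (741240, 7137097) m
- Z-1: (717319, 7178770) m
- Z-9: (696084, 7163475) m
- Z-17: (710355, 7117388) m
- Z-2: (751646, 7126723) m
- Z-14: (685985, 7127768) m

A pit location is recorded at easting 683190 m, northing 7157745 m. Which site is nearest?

Squared distances to each site:
Z-19: 3796142404.000; Z-1: 1606839266.000; Z-9: 199088136.000; Z-17: 2366624674.000; Z-2: 5648588420.000; Z-14: 906432554.000.
Minimum at Z-9.

Z-9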